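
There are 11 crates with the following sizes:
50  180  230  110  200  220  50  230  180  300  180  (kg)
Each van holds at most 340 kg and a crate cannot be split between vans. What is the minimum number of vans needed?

8

Total = 300 + 230 + 230 + 220 + 200 + 180 + 180 + 180 + 110 + 50 + 50 = 1930 kg.
Lower bound: ⌈1930/340⌉ = 6 vans.
Also, 8 crates each exceed 170 kg, and no two of those can share a van, so at least 8 vans are needed.
A packing using 8 vans:
  van 1: 300 = 300
  van 2: 230 + 110 = 340
  van 3: 230 + 50 + 50 = 330
  van 4: 220 = 220
  van 5: 200 = 200
  van 6: 180 = 180
  van 7: 180 = 180
  van 8: 180 = 180
This matches the lower bound, so 8 is optimal.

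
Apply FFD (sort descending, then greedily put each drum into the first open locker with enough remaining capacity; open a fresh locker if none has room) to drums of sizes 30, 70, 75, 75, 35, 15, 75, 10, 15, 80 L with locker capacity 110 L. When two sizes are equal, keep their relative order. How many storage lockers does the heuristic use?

5

Sorted descending: 80, 75, 75, 75, 70, 35, 30, 15, 15, 10.
  80 → locker 1 (new)  [load 80/110]
  75 → locker 2 (new)  [load 75/110]
  75 → locker 3 (new)  [load 75/110]
  75 → locker 4 (new)  [load 75/110]
  70 → locker 5 (new)  [load 70/110]
  35 → locker 2  [load 110/110]
  30 → locker 1  [load 110/110]
  15 → locker 3  [load 90/110]
  15 → locker 3  [load 105/110]
  10 → locker 4  [load 85/110]
5 storage lockers opened.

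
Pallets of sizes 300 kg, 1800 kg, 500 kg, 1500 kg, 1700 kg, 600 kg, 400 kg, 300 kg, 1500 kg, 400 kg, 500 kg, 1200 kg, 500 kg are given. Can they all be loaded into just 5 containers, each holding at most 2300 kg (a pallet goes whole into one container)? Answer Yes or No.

A valid assignment using 5 containers:
  container 1: 1800 + 500 = 2300
  container 2: 1700 + 600 = 2300
  container 3: 1500 + 500 + 300 = 2300
  container 4: 1500 + 500 + 300 = 2300
  container 5: 1200 + 400 + 400 = 2000
Every load is within 2300 kg, so 5 containers suffice.

Yes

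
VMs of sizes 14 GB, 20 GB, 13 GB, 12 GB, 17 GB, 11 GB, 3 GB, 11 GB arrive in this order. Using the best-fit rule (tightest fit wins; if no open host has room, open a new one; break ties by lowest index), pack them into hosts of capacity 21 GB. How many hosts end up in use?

7

  14 → host 1 (new)  [load 14/21]
  20 → host 2 (new)  [load 20/21]
  13 → host 3 (new)  [load 13/21]
  12 → host 4 (new)  [load 12/21]
  17 → host 5 (new)  [load 17/21]
  11 → host 6 (new)  [load 11/21]
  3 → host 5  [load 20/21]
  11 → host 7 (new)  [load 11/21]
7 hosts opened.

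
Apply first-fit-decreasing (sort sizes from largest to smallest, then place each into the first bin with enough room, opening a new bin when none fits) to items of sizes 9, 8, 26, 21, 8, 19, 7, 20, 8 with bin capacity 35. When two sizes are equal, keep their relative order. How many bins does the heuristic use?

4

Sorted descending: 26, 21, 20, 19, 9, 8, 8, 8, 7.
  26 → bin 1 (new)  [load 26/35]
  21 → bin 2 (new)  [load 21/35]
  20 → bin 3 (new)  [load 20/35]
  19 → bin 4 (new)  [load 19/35]
  9 → bin 1  [load 35/35]
  8 → bin 2  [load 29/35]
  8 → bin 3  [load 28/35]
  8 → bin 4  [load 27/35]
  7 → bin 3  [load 35/35]
4 bins opened.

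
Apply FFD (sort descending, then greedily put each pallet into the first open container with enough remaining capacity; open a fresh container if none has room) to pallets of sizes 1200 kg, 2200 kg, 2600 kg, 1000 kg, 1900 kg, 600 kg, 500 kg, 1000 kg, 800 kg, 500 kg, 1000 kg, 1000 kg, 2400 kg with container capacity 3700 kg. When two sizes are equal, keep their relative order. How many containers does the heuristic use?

5

Sorted descending: 2600, 2400, 2200, 1900, 1200, 1000, 1000, 1000, 1000, 800, 600, 500, 500.
  2600 → container 1 (new)  [load 2600/3700]
  2400 → container 2 (new)  [load 2400/3700]
  2200 → container 3 (new)  [load 2200/3700]
  1900 → container 4 (new)  [load 1900/3700]
  1200 → container 2  [load 3600/3700]
  1000 → container 1  [load 3600/3700]
  1000 → container 3  [load 3200/3700]
  1000 → container 4  [load 2900/3700]
  1000 → container 5 (new)  [load 1000/3700]
  800 → container 4  [load 3700/3700]
  600 → container 5  [load 1600/3700]
  500 → container 3  [load 3700/3700]
  500 → container 5  [load 2100/3700]
5 containers opened.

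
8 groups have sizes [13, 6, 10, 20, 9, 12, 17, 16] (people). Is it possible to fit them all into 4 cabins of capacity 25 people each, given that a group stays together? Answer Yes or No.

No

Total = 103 people; ⌈103/25⌉ = 5.
At least 5 cabins are required, but only 4 are allowed.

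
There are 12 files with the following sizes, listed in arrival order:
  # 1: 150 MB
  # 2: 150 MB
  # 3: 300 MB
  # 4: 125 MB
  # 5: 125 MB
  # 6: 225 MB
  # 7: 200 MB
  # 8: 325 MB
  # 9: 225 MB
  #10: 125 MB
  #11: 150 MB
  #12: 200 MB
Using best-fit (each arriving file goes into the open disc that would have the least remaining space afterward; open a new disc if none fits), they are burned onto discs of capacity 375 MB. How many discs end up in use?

  150 → disc 1 (new)  [load 150/375]
  150 → disc 1  [load 300/375]
  300 → disc 2 (new)  [load 300/375]
  125 → disc 3 (new)  [load 125/375]
  125 → disc 3  [load 250/375]
  225 → disc 4 (new)  [load 225/375]
  200 → disc 5 (new)  [load 200/375]
  325 → disc 6 (new)  [load 325/375]
  225 → disc 7 (new)  [load 225/375]
  125 → disc 3  [load 375/375]
  150 → disc 4  [load 375/375]
  200 → disc 8 (new)  [load 200/375]
8 discs opened.

8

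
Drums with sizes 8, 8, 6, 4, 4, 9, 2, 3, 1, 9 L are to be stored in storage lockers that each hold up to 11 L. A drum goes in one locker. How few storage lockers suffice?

6

Total = 9 + 9 + 8 + 8 + 6 + 4 + 4 + 3 + 2 + 1 = 54 L.
Lower bound: ⌈54/11⌉ = 5 storage lockers.
A packing using 6 storage lockers:
  locker 1: 9 + 2 = 11
  locker 2: 9 + 1 = 10
  locker 3: 8 + 3 = 11
  locker 4: 8 = 8
  locker 5: 6 + 4 = 10
  locker 6: 4 = 4
No arrangement into 5 storage lockers stays within capacity, so 6 is optimal.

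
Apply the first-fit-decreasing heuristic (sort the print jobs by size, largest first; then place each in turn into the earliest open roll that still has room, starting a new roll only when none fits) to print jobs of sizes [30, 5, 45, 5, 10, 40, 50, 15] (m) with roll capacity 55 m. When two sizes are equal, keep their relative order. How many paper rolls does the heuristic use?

4

Sorted descending: 50, 45, 40, 30, 15, 10, 5, 5.
  50 → roll 1 (new)  [load 50/55]
  45 → roll 2 (new)  [load 45/55]
  40 → roll 3 (new)  [load 40/55]
  30 → roll 4 (new)  [load 30/55]
  15 → roll 3  [load 55/55]
  10 → roll 2  [load 55/55]
  5 → roll 1  [load 55/55]
  5 → roll 4  [load 35/55]
4 paper rolls opened.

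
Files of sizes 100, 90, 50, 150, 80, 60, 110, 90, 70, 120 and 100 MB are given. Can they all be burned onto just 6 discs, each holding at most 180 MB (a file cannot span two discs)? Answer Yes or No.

A valid assignment using 6 discs:
  disc 1: 150 = 150
  disc 2: 120 + 60 = 180
  disc 3: 110 + 70 = 180
  disc 4: 100 + 80 = 180
  disc 5: 100 + 50 = 150
  disc 6: 90 + 90 = 180
Every load is within 180 MB, so 6 discs suffice.

Yes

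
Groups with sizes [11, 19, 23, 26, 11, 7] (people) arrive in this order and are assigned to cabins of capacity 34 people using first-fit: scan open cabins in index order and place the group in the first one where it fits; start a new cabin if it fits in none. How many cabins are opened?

3

  11 → cabin 1 (new)  [load 11/34]
  19 → cabin 1  [load 30/34]
  23 → cabin 2 (new)  [load 23/34]
  26 → cabin 3 (new)  [load 26/34]
  11 → cabin 2  [load 34/34]
  7 → cabin 3  [load 33/34]
3 cabins opened.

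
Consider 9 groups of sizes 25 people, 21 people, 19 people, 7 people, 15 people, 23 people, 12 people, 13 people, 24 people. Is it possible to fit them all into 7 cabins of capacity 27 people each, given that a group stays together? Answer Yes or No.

A valid assignment using 7 cabins:
  cabin 1: 25 = 25
  cabin 2: 24 = 24
  cabin 3: 23 = 23
  cabin 4: 21 = 21
  cabin 5: 19 + 7 = 26
  cabin 6: 15 + 12 = 27
  cabin 7: 13 = 13
Every load is within 27 people, so 7 cabins suffice.

Yes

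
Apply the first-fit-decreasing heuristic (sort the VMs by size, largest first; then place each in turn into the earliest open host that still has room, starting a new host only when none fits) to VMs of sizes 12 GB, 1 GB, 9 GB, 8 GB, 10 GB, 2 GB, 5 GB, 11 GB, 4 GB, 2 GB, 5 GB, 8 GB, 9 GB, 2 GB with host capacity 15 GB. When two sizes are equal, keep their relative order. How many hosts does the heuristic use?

Sorted descending: 12, 11, 10, 9, 9, 8, 8, 5, 5, 4, 2, 2, 2, 1.
  12 → host 1 (new)  [load 12/15]
  11 → host 2 (new)  [load 11/15]
  10 → host 3 (new)  [load 10/15]
  9 → host 4 (new)  [load 9/15]
  9 → host 5 (new)  [load 9/15]
  8 → host 6 (new)  [load 8/15]
  8 → host 7 (new)  [load 8/15]
  5 → host 3  [load 15/15]
  5 → host 4  [load 14/15]
  4 → host 2  [load 15/15]
  2 → host 1  [load 14/15]
  2 → host 5  [load 11/15]
  2 → host 5  [load 13/15]
  1 → host 1  [load 15/15]
7 hosts opened.

7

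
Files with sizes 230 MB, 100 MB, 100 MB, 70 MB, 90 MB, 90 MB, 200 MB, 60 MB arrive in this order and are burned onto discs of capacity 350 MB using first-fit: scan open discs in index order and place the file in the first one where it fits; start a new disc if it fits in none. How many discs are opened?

3

  230 → disc 1 (new)  [load 230/350]
  100 → disc 1  [load 330/350]
  100 → disc 2 (new)  [load 100/350]
  70 → disc 2  [load 170/350]
  90 → disc 2  [load 260/350]
  90 → disc 2  [load 350/350]
  200 → disc 3 (new)  [load 200/350]
  60 → disc 3  [load 260/350]
3 discs opened.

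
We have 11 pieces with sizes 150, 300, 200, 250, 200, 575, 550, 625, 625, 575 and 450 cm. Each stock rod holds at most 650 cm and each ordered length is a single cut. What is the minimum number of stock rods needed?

Total = 625 + 625 + 575 + 575 + 550 + 450 + 300 + 250 + 200 + 200 + 150 = 4500 cm.
Lower bound: ⌈4500/650⌉ = 7 stock rods.
A packing using 8 stock rods:
  stock rod 1: 625 = 625
  stock rod 2: 625 = 625
  stock rod 3: 575 = 575
  stock rod 4: 575 = 575
  stock rod 5: 550 = 550
  stock rod 6: 450 + 200 = 650
  stock rod 7: 300 + 250 = 550
  stock rod 8: 200 + 150 = 350
No arrangement into 7 stock rods stays within capacity, so 8 is optimal.

8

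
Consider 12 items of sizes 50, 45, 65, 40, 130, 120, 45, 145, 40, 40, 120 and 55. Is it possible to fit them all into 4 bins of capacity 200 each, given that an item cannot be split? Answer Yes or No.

Total = 895; ⌈895/200⌉ = 5.
At least 5 bins are required, but only 4 are allowed.

No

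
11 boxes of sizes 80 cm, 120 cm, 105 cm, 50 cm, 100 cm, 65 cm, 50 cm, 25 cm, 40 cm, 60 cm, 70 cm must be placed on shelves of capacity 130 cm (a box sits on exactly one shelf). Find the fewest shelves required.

Total = 120 + 105 + 100 + 80 + 70 + 65 + 60 + 50 + 50 + 40 + 25 = 765 cm.
Lower bound: ⌈765/130⌉ = 6 shelves.
A packing using 7 shelves:
  shelf 1: 120 = 120
  shelf 2: 105 + 25 = 130
  shelf 3: 100 = 100
  shelf 4: 80 + 50 = 130
  shelf 5: 70 + 60 = 130
  shelf 6: 65 + 50 = 115
  shelf 7: 40 = 40
No arrangement into 6 shelves stays within capacity, so 7 is optimal.

7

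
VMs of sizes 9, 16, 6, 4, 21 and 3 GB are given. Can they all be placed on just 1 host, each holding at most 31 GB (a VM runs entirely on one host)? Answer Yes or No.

No

Total = 59 GB; ⌈59/31⌉ = 2.
At least 2 hosts are required, but only 1 is allowed.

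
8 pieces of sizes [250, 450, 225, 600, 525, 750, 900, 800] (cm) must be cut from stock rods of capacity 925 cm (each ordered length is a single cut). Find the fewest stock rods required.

6

Total = 900 + 800 + 750 + 600 + 525 + 450 + 250 + 225 = 4500 cm.
Lower bound: ⌈4500/925⌉ = 5 stock rods.
A packing using 6 stock rods:
  stock rod 1: 900 = 900
  stock rod 2: 800 = 800
  stock rod 3: 750 = 750
  stock rod 4: 600 + 250 = 850
  stock rod 5: 525 + 225 = 750
  stock rod 6: 450 = 450
No arrangement into 5 stock rods stays within capacity, so 6 is optimal.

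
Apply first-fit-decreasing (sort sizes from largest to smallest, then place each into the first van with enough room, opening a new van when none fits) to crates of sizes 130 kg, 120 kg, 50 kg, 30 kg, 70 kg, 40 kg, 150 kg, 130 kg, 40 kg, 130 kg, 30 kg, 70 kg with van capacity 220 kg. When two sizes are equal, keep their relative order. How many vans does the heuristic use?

Sorted descending: 150, 130, 130, 130, 120, 70, 70, 50, 40, 40, 30, 30.
  150 → van 1 (new)  [load 150/220]
  130 → van 2 (new)  [load 130/220]
  130 → van 3 (new)  [load 130/220]
  130 → van 4 (new)  [load 130/220]
  120 → van 5 (new)  [load 120/220]
  70 → van 1  [load 220/220]
  70 → van 2  [load 200/220]
  50 → van 3  [load 180/220]
  40 → van 3  [load 220/220]
  40 → van 4  [load 170/220]
  30 → van 4  [load 200/220]
  30 → van 5  [load 150/220]
5 vans opened.

5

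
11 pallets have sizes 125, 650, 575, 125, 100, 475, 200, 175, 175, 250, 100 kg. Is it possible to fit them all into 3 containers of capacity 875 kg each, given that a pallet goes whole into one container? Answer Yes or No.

No

Total = 2950 kg; ⌈2950/875⌉ = 4.
At least 4 containers are required, but only 3 are allowed.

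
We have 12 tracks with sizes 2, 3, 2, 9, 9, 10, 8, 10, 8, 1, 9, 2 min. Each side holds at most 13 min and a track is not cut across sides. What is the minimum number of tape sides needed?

7

Total = 10 + 10 + 9 + 9 + 9 + 8 + 8 + 3 + 2 + 2 + 2 + 1 = 73 min.
Lower bound: ⌈73/13⌉ = 6 tape sides.
Also, 7 tracks each exceed 13/2 min, and no two of those can share a side, so at least 7 tape sides are needed.
A packing using 7 tape sides:
  side 1: 10 + 3 = 13
  side 2: 10 + 2 + 1 = 13
  side 3: 9 + 2 + 2 = 13
  side 4: 9 = 9
  side 5: 9 = 9
  side 6: 8 = 8
  side 7: 8 = 8
This matches the lower bound, so 7 is optimal.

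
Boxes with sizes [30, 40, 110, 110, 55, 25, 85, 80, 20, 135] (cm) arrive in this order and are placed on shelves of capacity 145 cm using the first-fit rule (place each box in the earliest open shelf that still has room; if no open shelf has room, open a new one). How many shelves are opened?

6

  30 → shelf 1 (new)  [load 30/145]
  40 → shelf 1  [load 70/145]
  110 → shelf 2 (new)  [load 110/145]
  110 → shelf 3 (new)  [load 110/145]
  55 → shelf 1  [load 125/145]
  25 → shelf 2  [load 135/145]
  85 → shelf 4 (new)  [load 85/145]
  80 → shelf 5 (new)  [load 80/145]
  20 → shelf 1  [load 145/145]
  135 → shelf 6 (new)  [load 135/145]
6 shelves opened.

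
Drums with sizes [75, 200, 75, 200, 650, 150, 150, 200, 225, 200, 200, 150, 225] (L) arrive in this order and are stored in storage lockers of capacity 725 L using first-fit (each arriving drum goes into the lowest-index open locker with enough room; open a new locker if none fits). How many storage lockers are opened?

  75 → locker 1 (new)  [load 75/725]
  200 → locker 1  [load 275/725]
  75 → locker 1  [load 350/725]
  200 → locker 1  [load 550/725]
  650 → locker 2 (new)  [load 650/725]
  150 → locker 1  [load 700/725]
  150 → locker 3 (new)  [load 150/725]
  200 → locker 3  [load 350/725]
  225 → locker 3  [load 575/725]
  200 → locker 4 (new)  [load 200/725]
  200 → locker 4  [load 400/725]
  150 → locker 3  [load 725/725]
  225 → locker 4  [load 625/725]
4 storage lockers opened.

4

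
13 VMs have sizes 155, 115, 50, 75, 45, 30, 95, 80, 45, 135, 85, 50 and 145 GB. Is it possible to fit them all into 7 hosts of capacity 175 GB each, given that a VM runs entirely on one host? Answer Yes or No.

A valid assignment using 7 hosts:
  host 1: 155 = 155
  host 2: 145 + 30 = 175
  host 3: 135 = 135
  host 4: 115 + 50 = 165
  host 5: 95 + 80 = 175
  host 6: 85 + 75 = 160
  host 7: 50 + 45 + 45 = 140
Every load is within 175 GB, so 7 hosts suffice.

Yes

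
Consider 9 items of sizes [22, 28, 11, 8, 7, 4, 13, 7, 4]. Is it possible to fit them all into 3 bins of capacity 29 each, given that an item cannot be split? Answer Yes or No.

Total = 104; ⌈104/29⌉ = 4.
At least 4 bins are required, but only 3 are allowed.

No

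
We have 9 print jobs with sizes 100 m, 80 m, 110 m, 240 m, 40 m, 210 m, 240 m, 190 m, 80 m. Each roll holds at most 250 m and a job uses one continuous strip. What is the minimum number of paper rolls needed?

Total = 240 + 240 + 210 + 190 + 110 + 100 + 80 + 80 + 40 = 1290 m.
Lower bound: ⌈1290/250⌉ = 6 paper rolls.
A packing using 6 paper rolls:
  roll 1: 240 = 240
  roll 2: 240 = 240
  roll 3: 210 + 40 = 250
  roll 4: 190 = 190
  roll 5: 110 + 100 = 210
  roll 6: 80 + 80 = 160
This matches the lower bound, so 6 is optimal.

6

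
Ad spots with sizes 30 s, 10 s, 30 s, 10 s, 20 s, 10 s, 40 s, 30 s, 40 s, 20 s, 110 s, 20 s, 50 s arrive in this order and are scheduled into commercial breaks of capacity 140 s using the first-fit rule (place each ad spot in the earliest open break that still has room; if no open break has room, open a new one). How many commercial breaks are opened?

4

  30 → break 1 (new)  [load 30/140]
  10 → break 1  [load 40/140]
  30 → break 1  [load 70/140]
  10 → break 1  [load 80/140]
  20 → break 1  [load 100/140]
  10 → break 1  [load 110/140]
  40 → break 2 (new)  [load 40/140]
  30 → break 1  [load 140/140]
  40 → break 2  [load 80/140]
  20 → break 2  [load 100/140]
  110 → break 3 (new)  [load 110/140]
  20 → break 2  [load 120/140]
  50 → break 4 (new)  [load 50/140]
4 commercial breaks opened.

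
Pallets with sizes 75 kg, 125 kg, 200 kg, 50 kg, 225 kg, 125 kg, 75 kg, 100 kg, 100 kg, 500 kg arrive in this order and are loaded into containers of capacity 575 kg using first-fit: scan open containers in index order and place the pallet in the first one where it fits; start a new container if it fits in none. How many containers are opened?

3

  75 → container 1 (new)  [load 75/575]
  125 → container 1  [load 200/575]
  200 → container 1  [load 400/575]
  50 → container 1  [load 450/575]
  225 → container 2 (new)  [load 225/575]
  125 → container 1  [load 575/575]
  75 → container 2  [load 300/575]
  100 → container 2  [load 400/575]
  100 → container 2  [load 500/575]
  500 → container 3 (new)  [load 500/575]
3 containers opened.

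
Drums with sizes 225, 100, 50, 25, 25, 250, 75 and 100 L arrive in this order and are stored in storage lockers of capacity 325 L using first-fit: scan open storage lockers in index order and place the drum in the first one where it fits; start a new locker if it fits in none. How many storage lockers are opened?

3

  225 → locker 1 (new)  [load 225/325]
  100 → locker 1  [load 325/325]
  50 → locker 2 (new)  [load 50/325]
  25 → locker 2  [load 75/325]
  25 → locker 2  [load 100/325]
  250 → locker 3 (new)  [load 250/325]
  75 → locker 2  [load 175/325]
  100 → locker 2  [load 275/325]
3 storage lockers opened.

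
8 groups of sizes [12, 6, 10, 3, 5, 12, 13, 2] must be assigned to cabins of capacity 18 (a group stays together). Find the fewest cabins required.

4

Total = 13 + 12 + 12 + 10 + 6 + 5 + 3 + 2 = 63.
Lower bound: ⌈63/18⌉ = 4 cabins.
A packing using 4 cabins:
  cabin 1: 13 + 5 = 18
  cabin 2: 12 + 6 = 18
  cabin 3: 12 + 3 + 2 = 17
  cabin 4: 10 = 10
This matches the lower bound, so 4 is optimal.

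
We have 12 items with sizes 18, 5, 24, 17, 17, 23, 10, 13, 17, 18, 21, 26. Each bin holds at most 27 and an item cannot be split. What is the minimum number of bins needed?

10

Total = 26 + 24 + 23 + 21 + 18 + 18 + 17 + 17 + 17 + 13 + 10 + 5 = 209.
Lower bound: ⌈209/27⌉ = 8 bins.
Also, 9 items each exceed 27/2, and no two of those can share a bin, so at least 9 bins are needed.
A packing using 10 bins:
  bin 1: 26 = 26
  bin 2: 24 = 24
  bin 3: 23 = 23
  bin 4: 21 + 5 = 26
  bin 5: 18 = 18
  bin 6: 18 = 18
  bin 7: 17 + 10 = 27
  bin 8: 17 = 17
  bin 9: 17 = 17
  bin 10: 13 = 13
No arrangement into 9 bins stays within capacity, so 10 is optimal.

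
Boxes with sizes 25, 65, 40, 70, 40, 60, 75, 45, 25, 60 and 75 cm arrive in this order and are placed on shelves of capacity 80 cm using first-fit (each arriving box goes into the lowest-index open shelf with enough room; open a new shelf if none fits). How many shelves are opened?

  25 → shelf 1 (new)  [load 25/80]
  65 → shelf 2 (new)  [load 65/80]
  40 → shelf 1  [load 65/80]
  70 → shelf 3 (new)  [load 70/80]
  40 → shelf 4 (new)  [load 40/80]
  60 → shelf 5 (new)  [load 60/80]
  75 → shelf 6 (new)  [load 75/80]
  45 → shelf 7 (new)  [load 45/80]
  25 → shelf 4  [load 65/80]
  60 → shelf 8 (new)  [load 60/80]
  75 → shelf 9 (new)  [load 75/80]
9 shelves opened.

9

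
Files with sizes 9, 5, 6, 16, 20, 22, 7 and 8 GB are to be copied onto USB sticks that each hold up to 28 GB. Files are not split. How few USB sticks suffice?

4

Total = 22 + 20 + 16 + 9 + 8 + 7 + 6 + 5 = 93 GB.
Lower bound: ⌈93/28⌉ = 4 USB sticks.
A packing using 4 USB sticks:
  USB stick 1: 22 + 6 = 28
  USB stick 2: 20 + 8 = 28
  USB stick 3: 16 + 9 = 25
  USB stick 4: 7 + 5 = 12
This matches the lower bound, so 4 is optimal.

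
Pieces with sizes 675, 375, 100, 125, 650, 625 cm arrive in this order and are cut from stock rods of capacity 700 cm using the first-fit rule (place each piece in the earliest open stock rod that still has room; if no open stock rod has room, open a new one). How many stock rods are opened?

  675 → stock rod 1 (new)  [load 675/700]
  375 → stock rod 2 (new)  [load 375/700]
  100 → stock rod 2  [load 475/700]
  125 → stock rod 2  [load 600/700]
  650 → stock rod 3 (new)  [load 650/700]
  625 → stock rod 4 (new)  [load 625/700]
4 stock rods opened.

4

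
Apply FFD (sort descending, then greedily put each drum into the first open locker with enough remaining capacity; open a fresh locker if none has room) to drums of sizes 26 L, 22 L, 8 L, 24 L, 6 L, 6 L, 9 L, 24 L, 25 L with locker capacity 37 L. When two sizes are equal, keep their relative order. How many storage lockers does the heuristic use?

Sorted descending: 26, 25, 24, 24, 22, 9, 8, 6, 6.
  26 → locker 1 (new)  [load 26/37]
  25 → locker 2 (new)  [load 25/37]
  24 → locker 3 (new)  [load 24/37]
  24 → locker 4 (new)  [load 24/37]
  22 → locker 5 (new)  [load 22/37]
  9 → locker 1  [load 35/37]
  8 → locker 2  [load 33/37]
  6 → locker 3  [load 30/37]
  6 → locker 3  [load 36/37]
5 storage lockers opened.

5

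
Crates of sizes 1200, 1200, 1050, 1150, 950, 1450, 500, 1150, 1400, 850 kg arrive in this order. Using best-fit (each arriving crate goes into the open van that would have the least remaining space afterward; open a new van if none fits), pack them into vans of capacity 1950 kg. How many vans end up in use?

8

  1200 → van 1 (new)  [load 1200/1950]
  1200 → van 2 (new)  [load 1200/1950]
  1050 → van 3 (new)  [load 1050/1950]
  1150 → van 4 (new)  [load 1150/1950]
  950 → van 5 (new)  [load 950/1950]
  1450 → van 6 (new)  [load 1450/1950]
  500 → van 6  [load 1950/1950]
  1150 → van 7 (new)  [load 1150/1950]
  1400 → van 8 (new)  [load 1400/1950]
  850 → van 3  [load 1900/1950]
8 vans opened.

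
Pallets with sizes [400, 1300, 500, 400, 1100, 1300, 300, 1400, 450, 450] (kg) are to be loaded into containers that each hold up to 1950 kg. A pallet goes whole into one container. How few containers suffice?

5

Total = 1400 + 1300 + 1300 + 1100 + 500 + 450 + 450 + 400 + 400 + 300 = 7600 kg.
Lower bound: ⌈7600/1950⌉ = 4 containers.
A packing using 5 containers:
  container 1: 1400 + 500 = 1900
  container 2: 1300 + 450 = 1750
  container 3: 1300 + 450 = 1750
  container 4: 1100 + 400 + 400 = 1900
  container 5: 300 = 300
No arrangement into 4 containers stays within capacity, so 5 is optimal.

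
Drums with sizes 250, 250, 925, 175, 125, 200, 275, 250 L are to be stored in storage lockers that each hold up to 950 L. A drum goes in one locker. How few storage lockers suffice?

Total = 925 + 275 + 250 + 250 + 250 + 200 + 175 + 125 = 2450 L.
Lower bound: ⌈2450/950⌉ = 3 storage lockers.
A packing using 3 storage lockers:
  locker 1: 925 = 925
  locker 2: 275 + 250 + 250 + 175 = 950
  locker 3: 250 + 200 + 125 = 575
This matches the lower bound, so 3 is optimal.

3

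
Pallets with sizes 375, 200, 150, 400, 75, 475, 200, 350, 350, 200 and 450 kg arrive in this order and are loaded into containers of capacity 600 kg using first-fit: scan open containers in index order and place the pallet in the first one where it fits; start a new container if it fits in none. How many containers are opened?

  375 → container 1 (new)  [load 375/600]
  200 → container 1  [load 575/600]
  150 → container 2 (new)  [load 150/600]
  400 → container 2  [load 550/600]
  75 → container 3 (new)  [load 75/600]
  475 → container 3  [load 550/600]
  200 → container 4 (new)  [load 200/600]
  350 → container 4  [load 550/600]
  350 → container 5 (new)  [load 350/600]
  200 → container 5  [load 550/600]
  450 → container 6 (new)  [load 450/600]
6 containers opened.

6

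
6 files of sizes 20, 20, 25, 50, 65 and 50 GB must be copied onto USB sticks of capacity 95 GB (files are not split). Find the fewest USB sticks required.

Total = 65 + 50 + 50 + 25 + 20 + 20 = 230 GB.
Lower bound: ⌈230/95⌉ = 3 USB sticks.
A packing using 3 USB sticks:
  USB stick 1: 65 + 25 = 90
  USB stick 2: 50 + 20 + 20 = 90
  USB stick 3: 50 = 50
This matches the lower bound, so 3 is optimal.

3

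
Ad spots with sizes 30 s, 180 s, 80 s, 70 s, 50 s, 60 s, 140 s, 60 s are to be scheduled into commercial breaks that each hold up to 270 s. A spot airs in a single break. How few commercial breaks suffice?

3

Total = 180 + 140 + 80 + 70 + 60 + 60 + 50 + 30 = 670 s.
Lower bound: ⌈670/270⌉ = 3 commercial breaks.
A packing using 3 commercial breaks:
  break 1: 180 + 80 = 260
  break 2: 140 + 70 + 60 = 270
  break 3: 60 + 50 + 30 = 140
This matches the lower bound, so 3 is optimal.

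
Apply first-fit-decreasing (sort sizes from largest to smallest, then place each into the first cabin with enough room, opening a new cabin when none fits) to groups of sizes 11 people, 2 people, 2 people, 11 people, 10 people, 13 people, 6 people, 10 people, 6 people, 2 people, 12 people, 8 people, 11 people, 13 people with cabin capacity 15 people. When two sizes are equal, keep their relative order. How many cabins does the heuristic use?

Sorted descending: 13, 13, 12, 11, 11, 11, 10, 10, 8, 6, 6, 2, 2, 2.
  13 → cabin 1 (new)  [load 13/15]
  13 → cabin 2 (new)  [load 13/15]
  12 → cabin 3 (new)  [load 12/15]
  11 → cabin 4 (new)  [load 11/15]
  11 → cabin 5 (new)  [load 11/15]
  11 → cabin 6 (new)  [load 11/15]
  10 → cabin 7 (new)  [load 10/15]
  10 → cabin 8 (new)  [load 10/15]
  8 → cabin 9 (new)  [load 8/15]
  6 → cabin 9  [load 14/15]
  6 → cabin 10 (new)  [load 6/15]
  2 → cabin 1  [load 15/15]
  2 → cabin 2  [load 15/15]
  2 → cabin 3  [load 14/15]
10 cabins opened.

10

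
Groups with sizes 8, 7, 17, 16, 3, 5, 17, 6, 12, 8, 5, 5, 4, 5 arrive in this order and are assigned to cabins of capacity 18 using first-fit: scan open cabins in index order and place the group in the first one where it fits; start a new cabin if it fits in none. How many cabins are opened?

  8 → cabin 1 (new)  [load 8/18]
  7 → cabin 1  [load 15/18]
  17 → cabin 2 (new)  [load 17/18]
  16 → cabin 3 (new)  [load 16/18]
  3 → cabin 1  [load 18/18]
  5 → cabin 4 (new)  [load 5/18]
  17 → cabin 5 (new)  [load 17/18]
  6 → cabin 4  [load 11/18]
  12 → cabin 6 (new)  [load 12/18]
  8 → cabin 7 (new)  [load 8/18]
  5 → cabin 4  [load 16/18]
  5 → cabin 6  [load 17/18]
  4 → cabin 7  [load 12/18]
  5 → cabin 7  [load 17/18]
7 cabins opened.

7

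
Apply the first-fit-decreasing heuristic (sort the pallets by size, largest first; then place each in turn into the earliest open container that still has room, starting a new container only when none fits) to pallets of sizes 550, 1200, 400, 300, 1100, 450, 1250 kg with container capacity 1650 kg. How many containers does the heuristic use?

Sorted descending: 1250, 1200, 1100, 550, 450, 400, 300.
  1250 → container 1 (new)  [load 1250/1650]
  1200 → container 2 (new)  [load 1200/1650]
  1100 → container 3 (new)  [load 1100/1650]
  550 → container 3  [load 1650/1650]
  450 → container 2  [load 1650/1650]
  400 → container 1  [load 1650/1650]
  300 → container 4 (new)  [load 300/1650]
4 containers opened.

4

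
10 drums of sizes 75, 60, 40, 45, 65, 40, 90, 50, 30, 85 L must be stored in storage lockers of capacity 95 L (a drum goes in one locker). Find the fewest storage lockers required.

Total = 90 + 85 + 75 + 65 + 60 + 50 + 45 + 40 + 40 + 30 = 580 L.
Lower bound: ⌈580/95⌉ = 7 storage lockers.
A packing using 7 storage lockers:
  locker 1: 90 = 90
  locker 2: 85 = 85
  locker 3: 75 = 75
  locker 4: 65 + 30 = 95
  locker 5: 60 = 60
  locker 6: 50 + 45 = 95
  locker 7: 40 + 40 = 80
This matches the lower bound, so 7 is optimal.

7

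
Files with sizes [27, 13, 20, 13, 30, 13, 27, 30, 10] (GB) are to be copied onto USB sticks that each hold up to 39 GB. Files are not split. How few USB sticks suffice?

Total = 30 + 30 + 27 + 27 + 20 + 13 + 13 + 13 + 10 = 183 GB.
Lower bound: ⌈183/39⌉ = 5 USB sticks.
A packing using 6 USB sticks:
  USB stick 1: 30 = 30
  USB stick 2: 30 = 30
  USB stick 3: 27 + 10 = 37
  USB stick 4: 27 = 27
  USB stick 5: 20 + 13 = 33
  USB stick 6: 13 + 13 = 26
No arrangement into 5 USB sticks stays within capacity, so 6 is optimal.

6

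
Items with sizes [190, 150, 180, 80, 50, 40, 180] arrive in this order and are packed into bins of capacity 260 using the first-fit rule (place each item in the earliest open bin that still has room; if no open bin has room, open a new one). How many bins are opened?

  190 → bin 1 (new)  [load 190/260]
  150 → bin 2 (new)  [load 150/260]
  180 → bin 3 (new)  [load 180/260]
  80 → bin 2  [load 230/260]
  50 → bin 1  [load 240/260]
  40 → bin 3  [load 220/260]
  180 → bin 4 (new)  [load 180/260]
4 bins opened.

4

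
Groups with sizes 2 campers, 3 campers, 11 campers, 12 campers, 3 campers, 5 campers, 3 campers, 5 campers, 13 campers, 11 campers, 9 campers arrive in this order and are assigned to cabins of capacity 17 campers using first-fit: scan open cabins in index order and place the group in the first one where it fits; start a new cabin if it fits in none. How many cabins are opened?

  2 → cabin 1 (new)  [load 2/17]
  3 → cabin 1  [load 5/17]
  11 → cabin 1  [load 16/17]
  12 → cabin 2 (new)  [load 12/17]
  3 → cabin 2  [load 15/17]
  5 → cabin 3 (new)  [load 5/17]
  3 → cabin 3  [load 8/17]
  5 → cabin 3  [load 13/17]
  13 → cabin 4 (new)  [load 13/17]
  11 → cabin 5 (new)  [load 11/17]
  9 → cabin 6 (new)  [load 9/17]
6 cabins opened.

6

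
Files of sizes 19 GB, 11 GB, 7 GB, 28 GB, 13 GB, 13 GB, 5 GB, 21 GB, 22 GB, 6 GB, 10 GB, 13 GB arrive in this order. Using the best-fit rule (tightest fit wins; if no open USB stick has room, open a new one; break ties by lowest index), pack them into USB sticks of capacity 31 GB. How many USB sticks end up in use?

  19 → USB stick 1 (new)  [load 19/31]
  11 → USB stick 1  [load 30/31]
  7 → USB stick 2 (new)  [load 7/31]
  28 → USB stick 3 (new)  [load 28/31]
  13 → USB stick 2  [load 20/31]
  13 → USB stick 4 (new)  [load 13/31]
  5 → USB stick 2  [load 25/31]
  21 → USB stick 5 (new)  [load 21/31]
  22 → USB stick 6 (new)  [load 22/31]
  6 → USB stick 2  [load 31/31]
  10 → USB stick 5  [load 31/31]
  13 → USB stick 4  [load 26/31]
6 USB sticks opened.

6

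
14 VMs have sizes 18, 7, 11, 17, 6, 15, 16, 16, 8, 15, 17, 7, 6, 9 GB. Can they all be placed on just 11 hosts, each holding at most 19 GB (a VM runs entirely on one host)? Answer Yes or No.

Yes

A valid assignment using 10 hosts:
  host 1: 18 = 18
  host 2: 17 = 17
  host 3: 17 = 17
  host 4: 16 = 16
  host 5: 16 = 16
  host 6: 15 = 15
  host 7: 15 = 15
  host 8: 11 + 8 = 19
  host 9: 9 + 7 = 16
  host 10: 7 + 6 + 6 = 19
That uses only 10 ≤ 11, so 11 hosts are enough.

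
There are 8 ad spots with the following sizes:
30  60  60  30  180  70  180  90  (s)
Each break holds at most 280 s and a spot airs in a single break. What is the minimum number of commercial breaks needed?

Total = 180 + 180 + 90 + 70 + 60 + 60 + 30 + 30 = 700 s.
Lower bound: ⌈700/280⌉ = 3 commercial breaks.
A packing using 3 commercial breaks:
  break 1: 180 + 90 = 270
  break 2: 180 + 70 + 30 = 280
  break 3: 60 + 60 + 30 = 150
This matches the lower bound, so 3 is optimal.

3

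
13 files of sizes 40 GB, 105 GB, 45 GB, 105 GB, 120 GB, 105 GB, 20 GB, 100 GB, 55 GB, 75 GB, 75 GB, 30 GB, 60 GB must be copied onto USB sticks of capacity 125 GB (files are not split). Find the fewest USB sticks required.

9

Total = 120 + 105 + 105 + 105 + 100 + 75 + 75 + 60 + 55 + 45 + 40 + 30 + 20 = 935 GB.
Lower bound: ⌈935/125⌉ = 8 USB sticks.
A packing using 9 USB sticks:
  USB stick 1: 120 = 120
  USB stick 2: 105 + 20 = 125
  USB stick 3: 105 = 105
  USB stick 4: 105 = 105
  USB stick 5: 100 = 100
  USB stick 6: 75 + 45 = 120
  USB stick 7: 75 + 40 = 115
  USB stick 8: 60 + 55 = 115
  USB stick 9: 30 = 30
No arrangement into 8 USB sticks stays within capacity, so 9 is optimal.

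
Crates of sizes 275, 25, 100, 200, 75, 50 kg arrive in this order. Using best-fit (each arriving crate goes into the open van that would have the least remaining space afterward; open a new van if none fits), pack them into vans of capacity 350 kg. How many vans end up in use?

3

  275 → van 1 (new)  [load 275/350]
  25 → van 1  [load 300/350]
  100 → van 2 (new)  [load 100/350]
  200 → van 2  [load 300/350]
  75 → van 3 (new)  [load 75/350]
  50 → van 1  [load 350/350]
3 vans opened.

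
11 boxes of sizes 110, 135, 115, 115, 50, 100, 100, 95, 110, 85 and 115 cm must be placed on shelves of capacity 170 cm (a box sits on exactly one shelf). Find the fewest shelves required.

10

Total = 135 + 115 + 115 + 115 + 110 + 110 + 100 + 100 + 95 + 85 + 50 = 1130 cm.
Lower bound: ⌈1130/170⌉ = 7 shelves.
Also, 9 boxes each exceed 85 cm, and no two of those can share a shelf, so at least 9 shelves are needed.
A packing using 10 shelves:
  shelf 1: 135 = 135
  shelf 2: 115 + 50 = 165
  shelf 3: 115 = 115
  shelf 4: 115 = 115
  shelf 5: 110 = 110
  shelf 6: 110 = 110
  shelf 7: 100 = 100
  shelf 8: 100 = 100
  shelf 9: 95 = 95
  shelf 10: 85 = 85
No arrangement into 9 shelves stays within capacity, so 10 is optimal.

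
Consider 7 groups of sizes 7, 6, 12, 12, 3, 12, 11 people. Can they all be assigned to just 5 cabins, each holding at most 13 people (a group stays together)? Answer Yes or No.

Total = 63 people; ⌈63/13⌉ = 5.
The bound of 5 does not rule out 5, but exhaustive search shows no assignment into 5 cabins of capacity 13 people exists — the minimum is 6.

No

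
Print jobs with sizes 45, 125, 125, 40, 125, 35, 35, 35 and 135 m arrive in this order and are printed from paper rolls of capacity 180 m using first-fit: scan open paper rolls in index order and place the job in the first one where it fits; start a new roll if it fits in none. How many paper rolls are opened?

5

  45 → roll 1 (new)  [load 45/180]
  125 → roll 1  [load 170/180]
  125 → roll 2 (new)  [load 125/180]
  40 → roll 2  [load 165/180]
  125 → roll 3 (new)  [load 125/180]
  35 → roll 3  [load 160/180]
  35 → roll 4 (new)  [load 35/180]
  35 → roll 4  [load 70/180]
  135 → roll 5 (new)  [load 135/180]
5 paper rolls opened.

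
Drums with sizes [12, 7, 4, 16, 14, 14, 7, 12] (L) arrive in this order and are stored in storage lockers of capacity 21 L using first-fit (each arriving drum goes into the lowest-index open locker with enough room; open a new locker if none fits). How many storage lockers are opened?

  12 → locker 1 (new)  [load 12/21]
  7 → locker 1  [load 19/21]
  4 → locker 2 (new)  [load 4/21]
  16 → locker 2  [load 20/21]
  14 → locker 3 (new)  [load 14/21]
  14 → locker 4 (new)  [load 14/21]
  7 → locker 3  [load 21/21]
  12 → locker 5 (new)  [load 12/21]
5 storage lockers opened.

5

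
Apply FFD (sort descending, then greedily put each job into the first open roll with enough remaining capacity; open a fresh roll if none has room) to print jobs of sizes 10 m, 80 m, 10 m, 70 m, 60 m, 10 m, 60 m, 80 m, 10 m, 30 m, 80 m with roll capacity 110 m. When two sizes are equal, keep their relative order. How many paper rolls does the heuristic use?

Sorted descending: 80, 80, 80, 70, 60, 60, 30, 10, 10, 10, 10.
  80 → roll 1 (new)  [load 80/110]
  80 → roll 2 (new)  [load 80/110]
  80 → roll 3 (new)  [load 80/110]
  70 → roll 4 (new)  [load 70/110]
  60 → roll 5 (new)  [load 60/110]
  60 → roll 6 (new)  [load 60/110]
  30 → roll 1  [load 110/110]
  10 → roll 2  [load 90/110]
  10 → roll 2  [load 100/110]
  10 → roll 2  [load 110/110]
  10 → roll 3  [load 90/110]
6 paper rolls opened.

6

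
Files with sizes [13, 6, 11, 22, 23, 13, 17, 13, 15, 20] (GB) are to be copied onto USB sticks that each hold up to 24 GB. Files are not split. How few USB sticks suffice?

8

Total = 23 + 22 + 20 + 17 + 15 + 13 + 13 + 13 + 11 + 6 = 153 GB.
Lower bound: ⌈153/24⌉ = 7 USB sticks.
Also, 8 files each exceed 12 GB, and no two of those can share a USB stick, so at least 8 USB sticks are needed.
A packing using 8 USB sticks:
  USB stick 1: 23 = 23
  USB stick 2: 22 = 22
  USB stick 3: 20 = 20
  USB stick 4: 17 + 6 = 23
  USB stick 5: 15 = 15
  USB stick 6: 13 + 11 = 24
  USB stick 7: 13 = 13
  USB stick 8: 13 = 13
This matches the lower bound, so 8 is optimal.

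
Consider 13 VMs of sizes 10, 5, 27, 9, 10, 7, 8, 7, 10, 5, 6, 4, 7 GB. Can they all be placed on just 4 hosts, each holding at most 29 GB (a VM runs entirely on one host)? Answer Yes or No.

No

Total = 115 GB; ⌈115/29⌉ = 4.
The bound of 4 does not rule out 4, but exhaustive search shows no assignment into 4 hosts of capacity 29 GB exists — the minimum is 5.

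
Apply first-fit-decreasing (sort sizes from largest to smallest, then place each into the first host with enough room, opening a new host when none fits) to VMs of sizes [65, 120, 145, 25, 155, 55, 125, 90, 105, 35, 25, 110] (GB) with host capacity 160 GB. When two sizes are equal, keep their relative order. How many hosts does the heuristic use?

Sorted descending: 155, 145, 125, 120, 110, 105, 90, 65, 55, 35, 25, 25.
  155 → host 1 (new)  [load 155/160]
  145 → host 2 (new)  [load 145/160]
  125 → host 3 (new)  [load 125/160]
  120 → host 4 (new)  [load 120/160]
  110 → host 5 (new)  [load 110/160]
  105 → host 6 (new)  [load 105/160]
  90 → host 7 (new)  [load 90/160]
  65 → host 7  [load 155/160]
  55 → host 6  [load 160/160]
  35 → host 3  [load 160/160]
  25 → host 4  [load 145/160]
  25 → host 5  [load 135/160]
7 hosts opened.

7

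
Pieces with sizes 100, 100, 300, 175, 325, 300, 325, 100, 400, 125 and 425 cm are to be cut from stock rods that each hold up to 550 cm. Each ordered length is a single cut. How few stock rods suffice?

Total = 425 + 400 + 325 + 325 + 300 + 300 + 175 + 125 + 100 + 100 + 100 = 2675 cm.
Lower bound: ⌈2675/550⌉ = 5 stock rods.
Also, 6 pieces each exceed 275 cm, and no two of those can share a stock rod, so at least 6 stock rods are needed.
A packing using 6 stock rods:
  stock rod 1: 425 + 125 = 550
  stock rod 2: 400 + 100 = 500
  stock rod 3: 325 + 175 = 500
  stock rod 4: 325 + 100 + 100 = 525
  stock rod 5: 300 = 300
  stock rod 6: 300 = 300
This matches the lower bound, so 6 is optimal.

6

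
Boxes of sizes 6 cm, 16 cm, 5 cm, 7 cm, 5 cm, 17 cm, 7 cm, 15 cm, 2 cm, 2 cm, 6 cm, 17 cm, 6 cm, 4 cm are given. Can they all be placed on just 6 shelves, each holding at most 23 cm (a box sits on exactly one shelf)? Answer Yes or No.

Yes

A valid assignment using 5 shelves:
  shelf 1: 17 + 6 = 23
  shelf 2: 17 + 6 = 23
  shelf 3: 16 + 7 = 23
  shelf 4: 15 + 6 + 2 = 23
  shelf 5: 7 + 5 + 5 + 4 + 2 = 23
That uses only 5 ≤ 6, so 6 shelves are enough.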